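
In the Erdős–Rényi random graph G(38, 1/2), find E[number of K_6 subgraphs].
E[# K_6] = C(38, 6) · (1/2)^C(6, 2) = 2760681 / 2^15 ≈ 84.249298

For each 6-subset S of vertices (there are C(38, 6) = 2760681 such S), let X_S = 1 if S induces a K_6 (all C(6, 2) = 15 edges present). Then P(X_S = 1) = (1/2)^15 = 1/32768. By linearity of expectation, E[# K_6] = C(38, 6) · (1/2)^15 = 2760681 / 32768 ≈ 84.249298.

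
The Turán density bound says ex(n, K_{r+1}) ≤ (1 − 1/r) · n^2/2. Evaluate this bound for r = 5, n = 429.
Turán density bound = (4/5) · 429^2/2 = 368082/5 ≈ 73616.4

Turán's theorem: ex(n, K_{r+1}) is achieved by the complete r-partite Turán graph T(n, r) with parts as balanced as possible, and is at most (1 − 1/r) · n^2/2. For r = 5, n = 429: the density bound is (4/5) · 184041/2 = 368082/5 ≈ 73616.4. The integer-valued extremum is e(T(429, 5)) = 73616, which is strictly less than the density bound 368082/5 since 5 ∤ 429 (the parts of T(429, 5) cannot all be equal).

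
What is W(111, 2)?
W(111, 2) = 111 + 1 = 112

A 2-term AP is any pair of integers, so a monochromatic 2-AP exists iff some colour is used at least twice. With 111 colours, the colouring i ↦ i on {1, ..., 111} uses each colour once, avoiding any monochromatic pair, so W(111, 2) > 111. For {1, ..., 112}, pigeonhole forces two integers of the same colour, which form a monochromatic 2-AP. Hence W(111, 2) = 112.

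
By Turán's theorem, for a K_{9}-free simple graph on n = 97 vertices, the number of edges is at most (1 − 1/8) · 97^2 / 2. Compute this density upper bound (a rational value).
Turán density bound = (7/8) · 97^2/2 = 65863/16 ≈ 4116.4375

Turán's theorem: ex(n, K_{r+1}) is achieved by the complete r-partite Turán graph T(n, r) with parts as balanced as possible, and is at most (1 − 1/r) · n^2/2. For r = 8, n = 97: the density bound is (7/8) · 9409/2 = 65863/16 ≈ 4116.4375. The integer-valued extremum is e(T(97, 8)) = 4116, which is strictly less than the density bound 65863/16 since 8 ∤ 97 (the parts of T(97, 8) cannot all be equal).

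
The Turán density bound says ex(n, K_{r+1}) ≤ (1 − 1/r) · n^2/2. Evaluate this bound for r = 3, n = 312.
Turán density bound = (2/3) · 312^2/2 = 32448

Turán's theorem: ex(n, K_{r+1}) is achieved by the complete r-partite Turán graph T(n, r) with parts as balanced as possible, and is at most (1 − 1/r) · n^2/2. For r = 3, n = 312: the density bound is (2/3) · 97344/2 = 32448. Since 3 ∣ 312, the Turán graph T(312, 3) has parts of equal size 104, and its edge count e(T(312, 3)) = 32448 attains the density bound exactly.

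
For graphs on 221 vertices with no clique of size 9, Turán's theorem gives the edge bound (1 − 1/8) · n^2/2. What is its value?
Turán density bound = (7/8) · 221^2/2 = 341887/16 ≈ 21367.9375

Turán's theorem: ex(n, K_{r+1}) is achieved by the complete r-partite Turán graph T(n, r) with parts as balanced as possible, and is at most (1 − 1/r) · n^2/2. For r = 8, n = 221: the density bound is (7/8) · 48841/2 = 341887/16 ≈ 21367.9375. The integer-valued extremum is e(T(221, 8)) = 21367, which is strictly less than the density bound 341887/16 since 8 ∤ 221 (the parts of T(221, 8) cannot all be equal).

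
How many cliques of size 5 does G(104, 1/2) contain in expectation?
E[# K_5] = C(104, 5) · (1/2)^C(5, 2) = 91962520 / 2^10 = 11495315/128 = 89807.1484375

For each 5-subset S of vertices (there are C(104, 5) = 91962520 such S), let X_S = 1 if S induces a K_5 (all C(5, 2) = 10 edges present). Then P(X_S = 1) = (1/2)^10 = 1/1024. By linearity of expectation, E[# K_5] = C(104, 5) · (1/2)^10 = 91962520 / 1024 = 11495315/128 = 89807.1484375.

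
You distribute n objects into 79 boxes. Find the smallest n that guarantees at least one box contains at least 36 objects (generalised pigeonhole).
n = (36 − 1)·79 + 1 = 2766

By the generalised pigeonhole principle, to guarantee some box contains ≥ r objects we need more than (r − 1) · k objects total. Threshold: n = (r − 1) · k + 1. With r = 36 and k = 79: n = 35 · 79 + 1 = 2765 + 1 = 2766. For n = 2765 = 35 · 79, we can put exactly 35 objects in every box, avoiding 36 in any single one — so 2766 is tight.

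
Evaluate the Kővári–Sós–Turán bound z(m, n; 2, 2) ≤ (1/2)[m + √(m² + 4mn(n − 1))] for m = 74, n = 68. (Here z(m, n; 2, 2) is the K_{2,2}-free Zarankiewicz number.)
z(74, 68; 2, 2) ≤ (1/2)[74 + √(74² + 4·74·68·67)] = (1/2)[74 + √1354052] = 618.8187

Kővári–Sós–Turán: let r_1, ..., r_74 be the row sums and z = Σ r_i the total number of 1s. Each pair of columns can share at most one row with both entries 1 (else a 2×2 all-ones block appears), so Σ_i C(r_i, 2) ≤ C(68, 2) = 2278. By convexity Σ_i C(r_i, 2) ≥ 74·C(z/74, 2) = z(z − 74)/(2·74), giving z² − 74z − 74·68·67 ≤ 0 and hence z ≤ (1/2)[74 + √(5476 + 4·337144)] = (1/2)[74 + √1354052] ≈ (1/2)(74 + 1163.6374) = 618.8187.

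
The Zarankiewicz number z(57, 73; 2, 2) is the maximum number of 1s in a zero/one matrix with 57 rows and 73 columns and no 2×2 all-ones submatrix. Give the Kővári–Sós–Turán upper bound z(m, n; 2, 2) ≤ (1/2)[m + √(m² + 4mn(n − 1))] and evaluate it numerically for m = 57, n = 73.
z(57, 73; 2, 2) ≤ (1/2)[57 + √(57² + 4·57·73·72)] = (1/2)[57 + √1201617] = 576.5915

Kővári–Sós–Turán: let r_1, ..., r_57 be the row sums and z = Σ r_i the total number of 1s. Each pair of columns can share at most one row with both entries 1 (else a 2×2 all-ones block appears), so Σ_i C(r_i, 2) ≤ C(73, 2) = 2628. By convexity Σ_i C(r_i, 2) ≥ 57·C(z/57, 2) = z(z − 57)/(2·57), giving z² − 57z − 57·73·72 ≤ 0 and hence z ≤ (1/2)[57 + √(3249 + 4·299592)] = (1/2)[57 + √1201617] ≈ (1/2)(57 + 1096.1829) = 576.5915.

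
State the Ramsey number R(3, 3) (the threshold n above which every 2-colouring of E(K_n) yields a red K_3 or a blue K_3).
R(3, 3) = 6

Lower bound: the 5-cycle C_5 (with the remaining edges as the complement) gives a 2-colouring of K_5 with no monochromatic triangle, so R(3, 3) > 5.
Upper bound: in K_6, any vertex has 5 incident edges, so by pigeonhole ≥3 are the same colour (say red). If any pair of those red neighbours has a red edge between them, we get a red triangle; otherwise the three neighbours span a blue triangle. So every 2-colouring of K_6 has a monochromatic triangle.
Hence R(3, 3) = 6.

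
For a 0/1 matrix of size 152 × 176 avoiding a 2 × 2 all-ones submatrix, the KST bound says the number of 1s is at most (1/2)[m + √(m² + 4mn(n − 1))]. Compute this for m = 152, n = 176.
z(152, 176; 2, 2) ≤ (1/2)[152 + √(152² + 4·152·176·175)] = (1/2)[152 + √18749504] = 2241.0349

Kővári–Sós–Turán: let r_1, ..., r_152 be the row sums and z = Σ r_i the total number of 1s. Each pair of columns can share at most one row with both entries 1 (else a 2×2 all-ones block appears), so Σ_i C(r_i, 2) ≤ C(176, 2) = 15400. By convexity Σ_i C(r_i, 2) ≥ 152·C(z/152, 2) = z(z − 152)/(2·152), giving z² − 152z − 152·176·175 ≤ 0 and hence z ≤ (1/2)[152 + √(23104 + 4·4681600)] = (1/2)[152 + √18749504] ≈ (1/2)(152 + 4330.0697) = 2241.0349.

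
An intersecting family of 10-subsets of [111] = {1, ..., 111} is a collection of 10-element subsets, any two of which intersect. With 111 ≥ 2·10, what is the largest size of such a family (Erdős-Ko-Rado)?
max |F| = C(110, 9) = 4643330358810

The Erdős-Ko-Rado theorem states: for n ≥ 2k, an intersecting family of k-subsets of an n-element set has size at most C(n − 1, k − 1), with equality for 'star' families {A ⊆ [n] : |A| = k, i ∈ A} (fix an element i). For n = 111, k = 10: C(110, 9) = 4643330358810.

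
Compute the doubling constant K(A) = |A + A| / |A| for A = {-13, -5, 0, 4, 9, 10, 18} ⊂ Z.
K = |A + A| / |A| = 24/7

Enumerate A + A = {a + b : a, b ∈ A}. With |A| = 7, there are |A|^2 = 49 ordered sum pairs; collecting distinct values, A + A = {-26, -18, -13, -10, -9, -5, -4, -3, -1, 0, 4, 5, 8, 9, 10, 13, 14, 18, 19, 20, 22, 27, 28, 36}, so |A + A| = 24. Thus K = 24/7. For comparison, the minimum possible |A + A| over all 7-element sets is 2·7 − 1 = 13 (so min K = 13/7), attained only by arithmetic progressions.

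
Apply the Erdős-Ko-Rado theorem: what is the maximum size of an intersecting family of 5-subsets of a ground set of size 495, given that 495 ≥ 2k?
max |F| = C(494, 4) = 2451372001

The Erdős-Ko-Rado theorem states: for n ≥ 2k, an intersecting family of k-subsets of an n-element set has size at most C(n − 1, k − 1), with equality for 'star' families {A ⊆ [n] : |A| = k, i ∈ A} (fix an element i). For n = 495, k = 5: C(494, 4) = 2451372001.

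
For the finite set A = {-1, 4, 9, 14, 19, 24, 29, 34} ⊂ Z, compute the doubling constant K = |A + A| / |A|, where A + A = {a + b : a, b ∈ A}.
K = |A + A| / |A| = 15/8

Enumerate A + A = {a + b : a, b ∈ A}. With |A| = 8, there are |A|^2 = 64 ordered sum pairs; collecting distinct values, A + A = {-2, 3, 8, 13, 18, 23, 28, 33, 38, 43, 48, 53, 58, 63, 68}, so |A + A| = 15. Thus K = 15/8. Here |A + A| = 2|A| − 1 = 15, the minimum possible — so K = 15/8 is minimal, which holds iff A is an arithmetic progression.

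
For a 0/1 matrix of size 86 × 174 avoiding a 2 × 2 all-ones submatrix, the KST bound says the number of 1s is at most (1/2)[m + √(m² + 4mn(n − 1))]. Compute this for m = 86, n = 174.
z(86, 174; 2, 2) ≤ (1/2)[86 + √(86² + 4·86·174·173)] = (1/2)[86 + √10362484] = 1652.5406

Kővári–Sós–Turán: let r_1, ..., r_86 be the row sums and z = Σ r_i the total number of 1s. Each pair of columns can share at most one row with both entries 1 (else a 2×2 all-ones block appears), so Σ_i C(r_i, 2) ≤ C(174, 2) = 15051. By convexity Σ_i C(r_i, 2) ≥ 86·C(z/86, 2) = z(z − 86)/(2·86), giving z² − 86z − 86·174·173 ≤ 0 and hence z ≤ (1/2)[86 + √(7396 + 4·2588772)] = (1/2)[86 + √10362484] ≈ (1/2)(86 + 3219.0812) = 1652.5406.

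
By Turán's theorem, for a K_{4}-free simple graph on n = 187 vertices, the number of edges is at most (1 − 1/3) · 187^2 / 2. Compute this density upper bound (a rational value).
Turán density bound = (2/3) · 187^2/2 = 34969/3 ≈ 11656.3333

Turán's theorem: ex(n, K_{r+1}) is achieved by the complete r-partite Turán graph T(n, r) with parts as balanced as possible, and is at most (1 − 1/r) · n^2/2. For r = 3, n = 187: the density bound is (2/3) · 34969/2 = 34969/3 ≈ 11656.3333. The integer-valued extremum is e(T(187, 3)) = 11656, which is strictly less than the density bound 34969/3 since 3 ∤ 187 (the parts of T(187, 3) cannot all be equal).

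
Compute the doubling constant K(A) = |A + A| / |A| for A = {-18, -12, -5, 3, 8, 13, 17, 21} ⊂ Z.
K = |A + A| / |A| = 31/8

Enumerate A + A = {a + b : a, b ∈ A}. With |A| = 8, there are |A|^2 = 64 ordered sum pairs; collecting distinct values, A + A = {-36, -30, -24, -23, -17, -15, -10, -9, -5, -4, -2, -1, 1, 3, 5, 6, 8, 9, 11, 12, 16, 20, 21, 24, 25, 26, 29, 30, 34, 38, 42}, so |A + A| = 31. Thus K = 31/8. For comparison, the minimum possible |A + A| over all 8-element sets is 2·8 − 1 = 15 (so min K = 15/8), attained only by arithmetic progressions.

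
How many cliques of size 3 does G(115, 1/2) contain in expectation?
E[# K_3] = C(115, 3) · (1/2)^C(3, 2) = 246905 / 2^3 = 30863.125

For each 3-subset S of vertices (there are C(115, 3) = 246905 such S), let X_S = 1 if S induces a K_3 (all C(3, 2) = 3 edges present). Then P(X_S = 1) = (1/2)^3 = 1/8. By linearity of expectation, E[# K_3] = C(115, 3) · (1/2)^3 = 246905 / 8 = 30863.125.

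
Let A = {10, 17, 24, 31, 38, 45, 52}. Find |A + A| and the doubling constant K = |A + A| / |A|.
K = |A + A| / |A| = 13/7

Enumerate A + A = {a + b : a, b ∈ A}. With |A| = 7, there are |A|^2 = 49 ordered sum pairs; collecting distinct values, A + A = {20, 27, 34, 41, 48, 55, 62, 69, 76, 83, 90, 97, 104}, so |A + A| = 13. Thus K = 13/7. Here |A + A| = 2|A| − 1 = 13, the minimum possible — so K = 13/7 is minimal, which holds iff A is an arithmetic progression.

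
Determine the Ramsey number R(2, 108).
R(2, 108) = 108

R(2, k) = k for all k ≥ 2: in a 2-colouring of K_k, either some edge is red (a red K_2) or all edges are blue (a blue K_k). And K_{107} coloured all-blue has no blue K_108, so R(2, 108) > 107. Hence R(2, 108) = 108.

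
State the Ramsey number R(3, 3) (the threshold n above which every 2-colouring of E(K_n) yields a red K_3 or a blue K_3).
R(3, 3) = 6

Lower bound: the 5-cycle C_5 (with the remaining edges as the complement) gives a 2-colouring of K_5 with no monochromatic triangle, so R(3, 3) > 5.
Upper bound: in K_6, any vertex has 5 incident edges, so by pigeonhole ≥3 are the same colour (say red). If any pair of those red neighbours has a red edge between them, we get a red triangle; otherwise the three neighbours span a blue triangle. So every 2-colouring of K_6 has a monochromatic triangle.
Hence R(3, 3) = 6.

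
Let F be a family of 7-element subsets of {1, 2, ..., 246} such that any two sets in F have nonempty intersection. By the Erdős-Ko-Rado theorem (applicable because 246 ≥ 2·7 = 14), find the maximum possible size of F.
max |F| = C(245, 6) = 282405621960

Erdős-Ko-Rado (1961): when n ≥ 2k, max |F| = C(n−1, k−1). The bound is attained by the star {A : i ∈ A} for any fixed i ∈ [n]. Here C(246−1, 7−1) = C(245, 6) = 282405621960.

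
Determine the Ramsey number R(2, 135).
R(2, 135) = 135

R(2, k) = k for all k ≥ 2: in a 2-colouring of K_k, either some edge is red (a red K_2) or all edges are blue (a blue K_k). And K_{134} coloured all-blue has no blue K_135, so R(2, 135) > 134. Hence R(2, 135) = 135.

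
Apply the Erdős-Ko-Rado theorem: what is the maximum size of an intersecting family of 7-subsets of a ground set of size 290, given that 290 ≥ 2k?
max |F| = C(289, 6) = 768013694448

Erdős-Ko-Rado (1961): when n ≥ 2k, max |F| = C(n−1, k−1). The bound is attained by the star {A : i ∈ A} for any fixed i ∈ [n]. Here C(290−1, 7−1) = C(289, 6) = 768013694448.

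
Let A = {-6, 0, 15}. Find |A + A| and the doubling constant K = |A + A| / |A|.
K = |A + A| / |A| = 6/3 = 2

Enumerate A + A = {a + b : a, b ∈ A}. With |A| = 3, there are |A|^2 = 9 ordered sum pairs; collecting distinct values, A + A = {-12, -6, 0, 9, 15, 30}, so |A + A| = 6. Thus K = 6/3 = 2. For comparison, the minimum possible |A + A| over all 3-element sets is 2·3 − 1 = 5 (so min K = 5/3), attained only by arithmetic progressions.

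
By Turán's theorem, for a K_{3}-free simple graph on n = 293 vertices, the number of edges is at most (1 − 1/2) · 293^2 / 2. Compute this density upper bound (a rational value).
Turán density bound = (1/2) · 293^2/2 = 85849/4 ≈ 21462.25

Turán's theorem: ex(n, K_{r+1}) is achieved by the complete r-partite Turán graph T(n, r) with parts as balanced as possible, and is at most (1 − 1/r) · n^2/2. For r = 2, n = 293: the density bound is (1/2) · 85849/2 = 85849/4 ≈ 21462.25. The integer-valued extremum is e(T(293, 2)) = 21462, which is strictly less than the density bound 85849/4 since 2 ∤ 293 (the parts of T(293, 2) cannot all be equal).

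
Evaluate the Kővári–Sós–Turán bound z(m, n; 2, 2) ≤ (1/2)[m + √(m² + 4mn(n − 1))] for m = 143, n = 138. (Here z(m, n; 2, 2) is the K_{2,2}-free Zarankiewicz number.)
z(143, 138; 2, 2) ≤ (1/2)[143 + √(143² + 4·143·138·137)] = (1/2)[143 + √10834681] = 1717.3038

Kővári–Sós–Turán: let r_1, ..., r_143 be the row sums and z = Σ r_i the total number of 1s. Each pair of columns can share at most one row with both entries 1 (else a 2×2 all-ones block appears), so Σ_i C(r_i, 2) ≤ C(138, 2) = 9453. By convexity Σ_i C(r_i, 2) ≥ 143·C(z/143, 2) = z(z − 143)/(2·143), giving z² − 143z − 143·138·137 ≤ 0 and hence z ≤ (1/2)[143 + √(20449 + 4·2703558)] = (1/2)[143 + √10834681] ≈ (1/2)(143 + 3291.6077) = 1717.3038.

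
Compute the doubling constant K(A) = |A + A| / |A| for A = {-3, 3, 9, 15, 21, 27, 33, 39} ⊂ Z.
K = |A + A| / |A| = 15/8

Enumerate A + A = {a + b : a, b ∈ A}. With |A| = 8, there are |A|^2 = 64 ordered sum pairs; collecting distinct values, A + A = {-6, 0, 6, 12, 18, 24, 30, 36, 42, 48, 54, 60, 66, 72, 78}, so |A + A| = 15. Thus K = 15/8. Here |A + A| = 2|A| − 1 = 15, the minimum possible — so K = 15/8 is minimal, which holds iff A is an arithmetic progression.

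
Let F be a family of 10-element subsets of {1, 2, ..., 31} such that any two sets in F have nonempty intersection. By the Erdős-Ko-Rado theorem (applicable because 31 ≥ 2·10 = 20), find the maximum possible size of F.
max |F| = C(30, 9) = 14307150

Erdős-Ko-Rado (1961): when n ≥ 2k, max |F| = C(n−1, k−1). The bound is attained by the star {A : i ∈ A} for any fixed i ∈ [n]. Here C(31−1, 10−1) = C(30, 9) = 14307150.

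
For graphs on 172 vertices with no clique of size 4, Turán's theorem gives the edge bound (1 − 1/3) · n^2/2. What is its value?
Turán density bound = (2/3) · 172^2/2 = 29584/3 ≈ 9861.3333

Turán's theorem: ex(n, K_{r+1}) is achieved by the complete r-partite Turán graph T(n, r) with parts as balanced as possible, and is at most (1 − 1/r) · n^2/2. For r = 3, n = 172: the density bound is (2/3) · 29584/2 = 29584/3 ≈ 9861.3333. The integer-valued extremum is e(T(172, 3)) = 9861, which is strictly less than the density bound 29584/3 since 3 ∤ 172 (the parts of T(172, 3) cannot all be equal).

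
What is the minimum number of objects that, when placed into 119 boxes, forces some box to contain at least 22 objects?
n = (22 − 1)·119 + 1 = 2500

By the generalised pigeonhole principle, to guarantee some box contains ≥ r objects we need more than (r − 1) · k objects total. Threshold: n = (r − 1) · k + 1. With r = 22 and k = 119: n = 21 · 119 + 1 = 2499 + 1 = 2500. For n = 2499 = 21 · 119, we can put exactly 21 objects in every box, avoiding 22 in any single one — so 2500 is tight.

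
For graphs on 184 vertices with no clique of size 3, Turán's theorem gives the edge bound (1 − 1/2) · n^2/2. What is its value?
Turán density bound = (1/2) · 184^2/2 = 8464

Turán's theorem: ex(n, K_{r+1}) is achieved by the complete r-partite Turán graph T(n, r) with parts as balanced as possible, and is at most (1 − 1/r) · n^2/2. For r = 2, n = 184: the density bound is (1/2) · 33856/2 = 8464. Since 2 ∣ 184, the Turán graph T(184, 2) has parts of equal size 92, and its edge count e(T(184, 2)) = 8464 attains the density bound exactly.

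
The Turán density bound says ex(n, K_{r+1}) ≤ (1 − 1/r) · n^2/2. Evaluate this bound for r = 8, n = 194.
Turán density bound = (7/8) · 194^2/2 = 65863/4 ≈ 16465.75

Turán's theorem: ex(n, K_{r+1}) is achieved by the complete r-partite Turán graph T(n, r) with parts as balanced as possible, and is at most (1 − 1/r) · n^2/2. For r = 8, n = 194: the density bound is (7/8) · 37636/2 = 65863/4 ≈ 16465.75. The integer-valued extremum is e(T(194, 8)) = 16465, which is strictly less than the density bound 65863/4 since 8 ∤ 194 (the parts of T(194, 8) cannot all be equal).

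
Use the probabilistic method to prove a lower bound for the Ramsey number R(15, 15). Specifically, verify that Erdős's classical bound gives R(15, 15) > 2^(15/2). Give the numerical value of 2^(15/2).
2^(15/2) = 181.0193; so R(15, 15) > 181.0193

Colour each edge of K_n uniformly at random with red/blue. The expected number of monochromatic K_15 is C(n, 15) · 2 · 2^(−C(15,2)). If C(n, 15) · 2^(1 − C(15,2)) < 1, then with positive probability no monochromatic K_15 exists, so R(15, 15) > n. The standard estimate C(n, 15) ≤ n^15/15! shows this inequality holds whenever n ≤ 2^(15/2) (since 15! · 2^(C(15,2) − 1) > 2^(15^2/2) ≥ n^15). Hence R(15, 15) > 2^(15/2) = 181.0193.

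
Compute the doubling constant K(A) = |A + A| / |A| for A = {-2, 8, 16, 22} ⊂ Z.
K = |A + A| / |A| = 10/4 = 5/2

Enumerate A + A = {a + b : a, b ∈ A}. With |A| = 4, there are |A|^2 = 16 ordered sum pairs; collecting distinct values, A + A = {-4, 6, 14, 16, 20, 24, 30, 32, 38, 44}, so |A + A| = 10. Thus K = 10/4 = 5/2. For comparison, the minimum possible |A + A| over all 4-element sets is 2·4 − 1 = 7 (so min K = 7/4), attained only by arithmetic progressions.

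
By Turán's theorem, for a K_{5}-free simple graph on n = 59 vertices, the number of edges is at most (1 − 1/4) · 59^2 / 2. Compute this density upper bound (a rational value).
Turán density bound = (3/4) · 59^2/2 = 10443/8 ≈ 1305.375

Turán's theorem: ex(n, K_{r+1}) is achieved by the complete r-partite Turán graph T(n, r) with parts as balanced as possible, and is at most (1 − 1/r) · n^2/2. For r = 4, n = 59: the density bound is (3/4) · 3481/2 = 10443/8 ≈ 1305.375. The integer-valued extremum is e(T(59, 4)) = 1305, which is strictly less than the density bound 10443/8 since 4 ∤ 59 (the parts of T(59, 4) cannot all be equal).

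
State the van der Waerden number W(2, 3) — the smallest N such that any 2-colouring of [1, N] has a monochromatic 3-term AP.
W(2, 3) = 9

Lower bound: the 2-colouring RRBBRRBB of {1, ..., 8} (R at positions {1, 2, 5, 6}, B at {3, 4, 7, 8}) contains no monochromatic 3-term AP, so W(2, 3) > 8. Upper bound: a case analysis on any 2-colouring of {1, ..., 9} forces such an AP. Hence W(2, 3) = 9.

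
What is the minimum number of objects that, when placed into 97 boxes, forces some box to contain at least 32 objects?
n = (32 − 1)·97 + 1 = 3008

By the generalised pigeonhole principle, to guarantee some box contains ≥ r objects we need more than (r − 1) · k objects total. Threshold: n = (r − 1) · k + 1. With r = 32 and k = 97: n = 31 · 97 + 1 = 3007 + 1 = 3008. For n = 3007 = 31 · 97, we can put exactly 31 objects in every box, avoiding 32 in any single one — so 3008 is tight.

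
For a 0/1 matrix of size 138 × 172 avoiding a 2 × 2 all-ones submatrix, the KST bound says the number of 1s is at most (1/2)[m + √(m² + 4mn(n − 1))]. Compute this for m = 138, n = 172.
z(138, 172; 2, 2) ≤ (1/2)[138 + √(138² + 4·138·172·171)] = (1/2)[138 + √16254468] = 2084.8415

Kővári–Sós–Turán: let r_1, ..., r_138 be the row sums and z = Σ r_i the total number of 1s. Each pair of columns can share at most one row with both entries 1 (else a 2×2 all-ones block appears), so Σ_i C(r_i, 2) ≤ C(172, 2) = 14706. By convexity Σ_i C(r_i, 2) ≥ 138·C(z/138, 2) = z(z − 138)/(2·138), giving z² − 138z − 138·172·171 ≤ 0 and hence z ≤ (1/2)[138 + √(19044 + 4·4058856)] = (1/2)[138 + √16254468] ≈ (1/2)(138 + 4031.683) = 2084.8415.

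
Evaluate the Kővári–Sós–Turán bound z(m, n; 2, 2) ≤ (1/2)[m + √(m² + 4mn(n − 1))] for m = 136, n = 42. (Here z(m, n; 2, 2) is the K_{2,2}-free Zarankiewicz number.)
z(136, 42; 2, 2) ≤ (1/2)[136 + √(136² + 4·136·42·41)] = (1/2)[136 + √955264] = 556.688

Kővári–Sós–Turán: let r_1, ..., r_136 be the row sums and z = Σ r_i the total number of 1s. Each pair of columns can share at most one row with both entries 1 (else a 2×2 all-ones block appears), so Σ_i C(r_i, 2) ≤ C(42, 2) = 861. By convexity Σ_i C(r_i, 2) ≥ 136·C(z/136, 2) = z(z − 136)/(2·136), giving z² − 136z − 136·42·41 ≤ 0 and hence z ≤ (1/2)[136 + √(18496 + 4·234192)] = (1/2)[136 + √955264] ≈ (1/2)(136 + 977.3761) = 556.688.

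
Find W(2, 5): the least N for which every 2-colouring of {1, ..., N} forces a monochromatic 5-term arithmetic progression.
W(2, 5) = 178

W(2, 5) = 178. The lower bound W(2, 5) > 177 comes from an explicit good 2-colouring of [1, 177]; the upper bound W(2, 5) ≤ 178 was verified by exhaustive search over 2-colourings of [1, 178].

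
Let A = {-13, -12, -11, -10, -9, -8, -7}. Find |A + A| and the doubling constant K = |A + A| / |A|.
K = |A + A| / |A| = 13/7

Enumerate A + A = {a + b : a, b ∈ A}. With |A| = 7, there are |A|^2 = 49 ordered sum pairs; collecting distinct values, A + A = {-26, -25, -24, -23, -22, -21, -20, -19, -18, -17, -16, -15, -14}, so |A + A| = 13. Thus K = 13/7. Here |A + A| = 2|A| − 1 = 13, the minimum possible — so K = 13/7 is minimal, which holds iff A is an arithmetic progression.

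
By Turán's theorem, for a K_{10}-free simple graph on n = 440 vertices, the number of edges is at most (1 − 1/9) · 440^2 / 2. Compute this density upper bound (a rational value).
Turán density bound = (8/9) · 440^2/2 = 774400/9 ≈ 86044.4444

Turán's theorem: ex(n, K_{r+1}) is achieved by the complete r-partite Turán graph T(n, r) with parts as balanced as possible, and is at most (1 − 1/r) · n^2/2. For r = 9, n = 440: the density bound is (8/9) · 193600/2 = 774400/9 ≈ 86044.4444. The integer-valued extremum is e(T(440, 9)) = 86044, which is strictly less than the density bound 774400/9 since 9 ∤ 440 (the parts of T(440, 9) cannot all be equal).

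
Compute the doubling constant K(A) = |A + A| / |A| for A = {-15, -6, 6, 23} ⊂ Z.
K = |A + A| / |A| = 10/4 = 5/2

Enumerate A + A = {a + b : a, b ∈ A}. With |A| = 4, there are |A|^2 = 16 ordered sum pairs; collecting distinct values, A + A = {-30, -21, -12, -9, 0, 8, 12, 17, 29, 46}, so |A + A| = 10. Thus K = 10/4 = 5/2. For comparison, the minimum possible |A + A| over all 4-element sets is 2·4 − 1 = 7 (so min K = 7/4), attained only by arithmetic progressions.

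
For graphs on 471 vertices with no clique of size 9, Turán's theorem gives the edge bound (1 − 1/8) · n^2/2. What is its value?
Turán density bound = (7/8) · 471^2/2 = 1552887/16 ≈ 97055.4375

Turán's theorem: ex(n, K_{r+1}) is achieved by the complete r-partite Turán graph T(n, r) with parts as balanced as possible, and is at most (1 − 1/r) · n^2/2. For r = 8, n = 471: the density bound is (7/8) · 221841/2 = 1552887/16 ≈ 97055.4375. The integer-valued extremum is e(T(471, 8)) = 97055, which is strictly less than the density bound 1552887/16 since 8 ∤ 471 (the parts of T(471, 8) cannot all be equal).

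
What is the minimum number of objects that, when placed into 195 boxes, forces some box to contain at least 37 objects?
n = (37 − 1)·195 + 1 = 7021

By the generalised pigeonhole principle, to guarantee some box contains ≥ r objects we need more than (r − 1) · k objects total. Threshold: n = (r − 1) · k + 1. With r = 37 and k = 195: n = 36 · 195 + 1 = 7020 + 1 = 7021. For n = 7020 = 36 · 195, we can put exactly 36 objects in every box, avoiding 37 in any single one — so 7021 is tight.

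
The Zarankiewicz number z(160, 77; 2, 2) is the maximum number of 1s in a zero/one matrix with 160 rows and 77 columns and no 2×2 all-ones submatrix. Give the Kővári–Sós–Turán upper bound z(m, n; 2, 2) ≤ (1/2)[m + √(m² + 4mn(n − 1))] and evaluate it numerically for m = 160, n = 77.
z(160, 77; 2, 2) ≤ (1/2)[160 + √(160² + 4·160·77·76)] = (1/2)[160 + √3770880] = 1050.9377

Kővári–Sós–Turán: let r_1, ..., r_160 be the row sums and z = Σ r_i the total number of 1s. Each pair of columns can share at most one row with both entries 1 (else a 2×2 all-ones block appears), so Σ_i C(r_i, 2) ≤ C(77, 2) = 2926. By convexity Σ_i C(r_i, 2) ≥ 160·C(z/160, 2) = z(z − 160)/(2·160), giving z² − 160z − 160·77·76 ≤ 0 and hence z ≤ (1/2)[160 + √(25600 + 4·936320)] = (1/2)[160 + √3770880] ≈ (1/2)(160 + 1941.8754) = 1050.9377.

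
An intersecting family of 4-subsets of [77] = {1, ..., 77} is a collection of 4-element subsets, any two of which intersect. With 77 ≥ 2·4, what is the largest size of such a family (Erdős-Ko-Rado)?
max |F| = C(76, 3) = 70300

The Erdős-Ko-Rado theorem states: for n ≥ 2k, an intersecting family of k-subsets of an n-element set has size at most C(n − 1, k − 1), with equality for 'star' families {A ⊆ [n] : |A| = k, i ∈ A} (fix an element i). For n = 77, k = 4: C(76, 3) = 70300.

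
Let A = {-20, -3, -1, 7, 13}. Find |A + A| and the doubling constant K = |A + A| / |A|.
K = |A + A| / |A| = 15/5 = 3

Enumerate A + A = {a + b : a, b ∈ A}. With |A| = 5, there are |A|^2 = 25 ordered sum pairs; collecting distinct values, A + A = {-40, -23, -21, -13, -7, -6, -4, -2, 4, 6, 10, 12, 14, 20, 26}, so |A + A| = 15. Thus K = 15/5 = 3. For comparison, the minimum possible |A + A| over all 5-element sets is 2·5 − 1 = 9 (so min K = 9/5), attained only by arithmetic progressions.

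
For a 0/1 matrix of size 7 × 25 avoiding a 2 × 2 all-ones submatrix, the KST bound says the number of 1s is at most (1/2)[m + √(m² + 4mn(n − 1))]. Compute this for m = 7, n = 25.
z(7, 25; 2, 2) ≤ (1/2)[7 + √(7² + 4·7·25·24)] = (1/2)[7 + √16849] = 68.4018

Kővári–Sós–Turán: let r_1, ..., r_7 be the row sums and z = Σ r_i the total number of 1s. Each pair of columns can share at most one row with both entries 1 (else a 2×2 all-ones block appears), so Σ_i C(r_i, 2) ≤ C(25, 2) = 300. By convexity Σ_i C(r_i, 2) ≥ 7·C(z/7, 2) = z(z − 7)/(2·7), giving z² − 7z − 7·25·24 ≤ 0 and hence z ≤ (1/2)[7 + √(49 + 4·4200)] = (1/2)[7 + √16849] ≈ (1/2)(7 + 129.8037) = 68.4018.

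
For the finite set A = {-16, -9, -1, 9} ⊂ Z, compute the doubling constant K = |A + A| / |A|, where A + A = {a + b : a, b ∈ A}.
K = |A + A| / |A| = 10/4 = 5/2

Enumerate A + A = {a + b : a, b ∈ A}. With |A| = 4, there are |A|^2 = 16 ordered sum pairs; collecting distinct values, A + A = {-32, -25, -18, -17, -10, -7, -2, 0, 8, 18}, so |A + A| = 10. Thus K = 10/4 = 5/2. For comparison, the minimum possible |A + A| over all 4-element sets is 2·4 − 1 = 7 (so min K = 7/4), attained only by arithmetic progressions.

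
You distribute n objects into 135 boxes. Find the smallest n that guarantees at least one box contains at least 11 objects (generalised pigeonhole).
n = (11 − 1)·135 + 1 = 1351

By the generalised pigeonhole principle, to guarantee some box contains ≥ r objects we need more than (r − 1) · k objects total. Threshold: n = (r − 1) · k + 1. With r = 11 and k = 135: n = 10 · 135 + 1 = 1350 + 1 = 1351. For n = 1350 = 10 · 135, we can put exactly 10 objects in every box, avoiding 11 in any single one — so 1351 is tight.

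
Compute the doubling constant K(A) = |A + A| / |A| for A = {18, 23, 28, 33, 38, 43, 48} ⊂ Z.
K = |A + A| / |A| = 13/7

Enumerate A + A = {a + b : a, b ∈ A}. With |A| = 7, there are |A|^2 = 49 ordered sum pairs; collecting distinct values, A + A = {36, 41, 46, 51, 56, 61, 66, 71, 76, 81, 86, 91, 96}, so |A + A| = 13. Thus K = 13/7. Here |A + A| = 2|A| − 1 = 13, the minimum possible — so K = 13/7 is minimal, which holds iff A is an arithmetic progression.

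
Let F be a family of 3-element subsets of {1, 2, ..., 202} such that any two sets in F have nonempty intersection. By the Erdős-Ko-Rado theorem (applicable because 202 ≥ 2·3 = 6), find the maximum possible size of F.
max |F| = C(201, 2) = 20100

Erdős-Ko-Rado (1961): when n ≥ 2k, max |F| = C(n−1, k−1). The bound is attained by the star {A : i ∈ A} for any fixed i ∈ [n]. Here C(202−1, 3−1) = C(201, 2) = 20100.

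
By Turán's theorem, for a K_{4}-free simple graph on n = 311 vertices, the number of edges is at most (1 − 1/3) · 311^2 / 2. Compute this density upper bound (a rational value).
Turán density bound = (2/3) · 311^2/2 = 96721/3 ≈ 32240.3333

Turán's theorem: ex(n, K_{r+1}) is achieved by the complete r-partite Turán graph T(n, r) with parts as balanced as possible, and is at most (1 − 1/r) · n^2/2. For r = 3, n = 311: the density bound is (2/3) · 96721/2 = 96721/3 ≈ 32240.3333. The integer-valued extremum is e(T(311, 3)) = 32240, which is strictly less than the density bound 96721/3 since 3 ∤ 311 (the parts of T(311, 3) cannot all be equal).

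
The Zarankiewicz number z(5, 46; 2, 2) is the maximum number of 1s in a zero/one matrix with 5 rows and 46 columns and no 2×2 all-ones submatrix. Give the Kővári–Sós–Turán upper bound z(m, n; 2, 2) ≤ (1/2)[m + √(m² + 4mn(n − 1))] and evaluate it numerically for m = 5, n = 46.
z(5, 46; 2, 2) ≤ (1/2)[5 + √(5² + 4·5·46·45)] = (1/2)[5 + √41425] = 104.2657

Kővári–Sós–Turán: let r_1, ..., r_5 be the row sums and z = Σ r_i the total number of 1s. Each pair of columns can share at most one row with both entries 1 (else a 2×2 all-ones block appears), so Σ_i C(r_i, 2) ≤ C(46, 2) = 1035. By convexity Σ_i C(r_i, 2) ≥ 5·C(z/5, 2) = z(z − 5)/(2·5), giving z² − 5z − 5·46·45 ≤ 0 and hence z ≤ (1/2)[5 + √(25 + 4·10350)] = (1/2)[5 + √41425] ≈ (1/2)(5 + 203.5313) = 104.2657.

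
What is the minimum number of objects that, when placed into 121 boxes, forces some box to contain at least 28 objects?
n = (28 − 1)·121 + 1 = 3268

By the generalised pigeonhole principle, to guarantee some box contains ≥ r objects we need more than (r − 1) · k objects total. Threshold: n = (r − 1) · k + 1. With r = 28 and k = 121: n = 27 · 121 + 1 = 3267 + 1 = 3268. For n = 3267 = 27 · 121, we can put exactly 27 objects in every box, avoiding 28 in any single one — so 3268 is tight.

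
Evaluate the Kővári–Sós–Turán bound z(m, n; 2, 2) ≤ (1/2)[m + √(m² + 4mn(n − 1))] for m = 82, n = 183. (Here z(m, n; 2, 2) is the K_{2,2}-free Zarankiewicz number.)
z(82, 183; 2, 2) ≤ (1/2)[82 + √(82² + 4·82·183·182)] = (1/2)[82 + √10931092] = 1694.1101

Kővári–Sós–Turán: let r_1, ..., r_82 be the row sums and z = Σ r_i the total number of 1s. Each pair of columns can share at most one row with both entries 1 (else a 2×2 all-ones block appears), so Σ_i C(r_i, 2) ≤ C(183, 2) = 16653. By convexity Σ_i C(r_i, 2) ≥ 82·C(z/82, 2) = z(z − 82)/(2·82), giving z² − 82z − 82·183·182 ≤ 0 and hence z ≤ (1/2)[82 + √(6724 + 4·2731092)] = (1/2)[82 + √10931092] ≈ (1/2)(82 + 3306.2202) = 1694.1101.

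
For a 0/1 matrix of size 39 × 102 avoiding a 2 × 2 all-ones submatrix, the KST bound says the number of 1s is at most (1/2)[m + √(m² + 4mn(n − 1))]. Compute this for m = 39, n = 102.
z(39, 102; 2, 2) ≤ (1/2)[39 + √(39² + 4·39·102·101)] = (1/2)[39 + √1608633] = 653.6595

Kővári–Sós–Turán: let r_1, ..., r_39 be the row sums and z = Σ r_i the total number of 1s. Each pair of columns can share at most one row with both entries 1 (else a 2×2 all-ones block appears), so Σ_i C(r_i, 2) ≤ C(102, 2) = 5151. By convexity Σ_i C(r_i, 2) ≥ 39·C(z/39, 2) = z(z − 39)/(2·39), giving z² − 39z − 39·102·101 ≤ 0 and hence z ≤ (1/2)[39 + √(1521 + 4·401778)] = (1/2)[39 + √1608633] ≈ (1/2)(39 + 1268.319) = 653.6595.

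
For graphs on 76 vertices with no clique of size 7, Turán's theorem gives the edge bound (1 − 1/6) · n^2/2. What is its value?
Turán density bound = (5/6) · 76^2/2 = 7220/3 ≈ 2406.6667

Turán's theorem: ex(n, K_{r+1}) is achieved by the complete r-partite Turán graph T(n, r) with parts as balanced as possible, and is at most (1 − 1/r) · n^2/2. For r = 6, n = 76: the density bound is (5/6) · 5776/2 = 7220/3 ≈ 2406.6667. The integer-valued extremum is e(T(76, 6)) = 2406, which is strictly less than the density bound 7220/3 since 6 ∤ 76 (the parts of T(76, 6) cannot all be equal).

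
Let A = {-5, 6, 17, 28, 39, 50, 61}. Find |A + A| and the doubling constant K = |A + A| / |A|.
K = |A + A| / |A| = 13/7

Enumerate A + A = {a + b : a, b ∈ A}. With |A| = 7, there are |A|^2 = 49 ordered sum pairs; collecting distinct values, A + A = {-10, 1, 12, 23, 34, 45, 56, 67, 78, 89, 100, 111, 122}, so |A + A| = 13. Thus K = 13/7. Here |A + A| = 2|A| − 1 = 13, the minimum possible — so K = 13/7 is minimal, which holds iff A is an arithmetic progression.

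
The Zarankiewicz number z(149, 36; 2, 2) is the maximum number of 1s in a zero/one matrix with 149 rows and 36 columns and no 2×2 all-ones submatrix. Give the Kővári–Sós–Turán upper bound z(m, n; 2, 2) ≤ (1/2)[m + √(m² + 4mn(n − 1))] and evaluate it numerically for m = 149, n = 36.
z(149, 36; 2, 2) ≤ (1/2)[149 + √(149² + 4·149·36·35)] = (1/2)[149 + √773161] = 514.1479

Kővári–Sós–Turán: let r_1, ..., r_149 be the row sums and z = Σ r_i the total number of 1s. Each pair of columns can share at most one row with both entries 1 (else a 2×2 all-ones block appears), so Σ_i C(r_i, 2) ≤ C(36, 2) = 630. By convexity Σ_i C(r_i, 2) ≥ 149·C(z/149, 2) = z(z − 149)/(2·149), giving z² − 149z − 149·36·35 ≤ 0 and hence z ≤ (1/2)[149 + √(22201 + 4·187740)] = (1/2)[149 + √773161] ≈ (1/2)(149 + 879.2957) = 514.1479.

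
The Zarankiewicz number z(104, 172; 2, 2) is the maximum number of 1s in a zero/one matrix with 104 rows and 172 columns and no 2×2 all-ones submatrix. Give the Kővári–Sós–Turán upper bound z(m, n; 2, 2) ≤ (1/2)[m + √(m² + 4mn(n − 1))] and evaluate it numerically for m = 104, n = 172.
z(104, 172; 2, 2) ≤ (1/2)[104 + √(104² + 4·104·172·171)] = (1/2)[104 + √12246208] = 1801.7291

Kővári–Sós–Turán: let r_1, ..., r_104 be the row sums and z = Σ r_i the total number of 1s. Each pair of columns can share at most one row with both entries 1 (else a 2×2 all-ones block appears), so Σ_i C(r_i, 2) ≤ C(172, 2) = 14706. By convexity Σ_i C(r_i, 2) ≥ 104·C(z/104, 2) = z(z − 104)/(2·104), giving z² − 104z − 104·172·171 ≤ 0 and hence z ≤ (1/2)[104 + √(10816 + 4·3058848)] = (1/2)[104 + √12246208] ≈ (1/2)(104 + 3499.4582) = 1801.7291.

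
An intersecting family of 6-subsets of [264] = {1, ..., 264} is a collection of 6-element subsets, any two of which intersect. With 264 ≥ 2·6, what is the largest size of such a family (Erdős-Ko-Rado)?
max |F| = C(263, 5) = 10092282837

The Erdős-Ko-Rado theorem states: for n ≥ 2k, an intersecting family of k-subsets of an n-element set has size at most C(n − 1, k − 1), with equality for 'star' families {A ⊆ [n] : |A| = k, i ∈ A} (fix an element i). For n = 264, k = 6: C(263, 5) = 10092282837.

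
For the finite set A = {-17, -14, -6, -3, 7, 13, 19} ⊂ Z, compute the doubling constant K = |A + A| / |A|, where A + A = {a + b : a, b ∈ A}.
K = |A + A| / |A| = 26/7

Enumerate A + A = {a + b : a, b ∈ A}. With |A| = 7, there are |A|^2 = 49 ordered sum pairs; collecting distinct values, A + A = {-34, -31, -28, -23, -20, -17, -12, -10, -9, -7, -6, -4, -1, 1, 2, 4, 5, 7, 10, 13, 14, 16, 20, 26, 32, 38}, so |A + A| = 26. Thus K = 26/7. For comparison, the minimum possible |A + A| over all 7-element sets is 2·7 − 1 = 13 (so min K = 13/7), attained only by arithmetic progressions.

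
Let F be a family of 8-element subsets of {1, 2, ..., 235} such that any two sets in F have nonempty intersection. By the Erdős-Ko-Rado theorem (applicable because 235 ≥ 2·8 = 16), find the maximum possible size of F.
max |F| = C(234, 7) = 6962085815256

The Erdős-Ko-Rado theorem states: for n ≥ 2k, an intersecting family of k-subsets of an n-element set has size at most C(n − 1, k − 1), with equality for 'star' families {A ⊆ [n] : |A| = k, i ∈ A} (fix an element i). For n = 235, k = 8: C(234, 7) = 6962085815256.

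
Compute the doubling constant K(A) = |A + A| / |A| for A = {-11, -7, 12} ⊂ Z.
K = |A + A| / |A| = 6/3 = 2

Enumerate A + A = {a + b : a, b ∈ A}. With |A| = 3, there are |A|^2 = 9 ordered sum pairs; collecting distinct values, A + A = {-22, -18, -14, 1, 5, 24}, so |A + A| = 6. Thus K = 6/3 = 2. For comparison, the minimum possible |A + A| over all 3-element sets is 2·3 − 1 = 5 (so min K = 5/3), attained only by arithmetic progressions.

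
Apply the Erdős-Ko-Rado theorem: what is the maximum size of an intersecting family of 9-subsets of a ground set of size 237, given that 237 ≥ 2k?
max |F| = C(236, 8) = 211687104887115

The Erdős-Ko-Rado theorem states: for n ≥ 2k, an intersecting family of k-subsets of an n-element set has size at most C(n − 1, k − 1), with equality for 'star' families {A ⊆ [n] : |A| = k, i ∈ A} (fix an element i). For n = 237, k = 9: C(236, 8) = 211687104887115.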